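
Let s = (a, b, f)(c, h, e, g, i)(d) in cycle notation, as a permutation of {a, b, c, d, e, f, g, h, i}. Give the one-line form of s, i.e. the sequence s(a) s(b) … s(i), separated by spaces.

Each element maps to the next entry in its cycle (wrapping to the front): a↦b, b↦f, c↦h, d↦d, e↦g, f↦a, g↦i, h↦e, i↦c.
So the one-line form is b f h d g a i e c.

b f h d g a i e c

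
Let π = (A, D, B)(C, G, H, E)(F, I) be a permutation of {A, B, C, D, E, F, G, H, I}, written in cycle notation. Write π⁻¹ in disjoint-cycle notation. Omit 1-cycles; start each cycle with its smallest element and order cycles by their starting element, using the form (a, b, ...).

If π sends a → b within a cycle, π⁻¹ sends b → a; equivalently, reverse each cycle.
After reversing and putting each cycle's least element first, π⁻¹ = (A, B, D)(C, E, H, G)(F, I).

(A, B, D)(C, E, H, G)(F, I)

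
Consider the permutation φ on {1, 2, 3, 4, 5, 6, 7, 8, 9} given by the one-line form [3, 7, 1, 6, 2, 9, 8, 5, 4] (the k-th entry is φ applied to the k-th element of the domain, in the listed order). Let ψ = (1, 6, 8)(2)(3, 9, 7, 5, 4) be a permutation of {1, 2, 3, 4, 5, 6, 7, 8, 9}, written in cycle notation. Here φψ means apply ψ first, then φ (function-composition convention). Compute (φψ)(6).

5

First apply ψ: ψ(6) = 8, then φ(8) = 5. Thus (φψ)(6) = 5.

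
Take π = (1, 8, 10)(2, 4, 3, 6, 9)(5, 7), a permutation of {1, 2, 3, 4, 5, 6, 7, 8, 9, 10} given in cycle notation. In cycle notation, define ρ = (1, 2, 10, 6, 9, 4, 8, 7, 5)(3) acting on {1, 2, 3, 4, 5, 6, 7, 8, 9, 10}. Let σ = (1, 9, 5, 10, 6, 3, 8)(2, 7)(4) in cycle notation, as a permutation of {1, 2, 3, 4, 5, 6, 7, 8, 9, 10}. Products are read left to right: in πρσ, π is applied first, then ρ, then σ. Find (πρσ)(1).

2

Apply the permutations in order: π(1) = 8, then ρ(8) = 7, then σ(7) = 2. So (πρσ)(1) = 2.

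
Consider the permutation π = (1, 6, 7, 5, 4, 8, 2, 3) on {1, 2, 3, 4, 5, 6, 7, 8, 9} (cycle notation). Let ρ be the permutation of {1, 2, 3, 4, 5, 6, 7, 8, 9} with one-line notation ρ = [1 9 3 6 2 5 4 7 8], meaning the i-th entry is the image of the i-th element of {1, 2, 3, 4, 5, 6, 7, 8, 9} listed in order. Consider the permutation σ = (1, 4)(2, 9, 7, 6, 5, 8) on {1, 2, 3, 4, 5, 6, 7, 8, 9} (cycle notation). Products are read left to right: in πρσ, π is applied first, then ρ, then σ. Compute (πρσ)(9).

Chase 9: π(9) = 9; ρ(9) = 8; σ(8) = 2. Hence (πρσ)(9) = 2.

2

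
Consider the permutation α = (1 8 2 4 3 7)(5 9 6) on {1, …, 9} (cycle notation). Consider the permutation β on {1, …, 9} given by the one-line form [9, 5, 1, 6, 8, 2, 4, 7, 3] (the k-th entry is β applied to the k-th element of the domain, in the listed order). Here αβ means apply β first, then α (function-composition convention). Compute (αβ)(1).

β(1) = 9, then α(9) = 6; composing gives (αβ)(1) = 6.

6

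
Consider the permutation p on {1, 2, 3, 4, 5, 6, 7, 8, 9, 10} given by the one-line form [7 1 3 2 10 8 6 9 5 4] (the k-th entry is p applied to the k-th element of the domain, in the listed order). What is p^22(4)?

6

Tracing 4 → 2 → … returns to 4 after 9 steps, so 4 lies in a 9-cycle (1 7 6 8 9 5 10 4 2).
Powers repeat with period 9 on this cycle, and 22 mod 9 = 4, so p^22(4) = p^4(4).
Advancing 4 steps from 4: 4 → 2 → 1 → 7 → 6.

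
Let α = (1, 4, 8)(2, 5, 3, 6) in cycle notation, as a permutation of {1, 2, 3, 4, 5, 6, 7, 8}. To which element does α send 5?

Within (2, 5, 3, 6), 5 ↦ 3.

3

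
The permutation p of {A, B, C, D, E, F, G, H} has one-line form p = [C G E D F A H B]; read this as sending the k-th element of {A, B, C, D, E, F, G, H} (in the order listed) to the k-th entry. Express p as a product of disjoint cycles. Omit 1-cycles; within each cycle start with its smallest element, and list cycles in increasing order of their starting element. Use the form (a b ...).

Start at A and follow images: A → C → E → F → A, giving the cycle (A C E F).
Continuing from each remaining unvisited element yields (A C E F)(B G H).

(A C E F)(B G H)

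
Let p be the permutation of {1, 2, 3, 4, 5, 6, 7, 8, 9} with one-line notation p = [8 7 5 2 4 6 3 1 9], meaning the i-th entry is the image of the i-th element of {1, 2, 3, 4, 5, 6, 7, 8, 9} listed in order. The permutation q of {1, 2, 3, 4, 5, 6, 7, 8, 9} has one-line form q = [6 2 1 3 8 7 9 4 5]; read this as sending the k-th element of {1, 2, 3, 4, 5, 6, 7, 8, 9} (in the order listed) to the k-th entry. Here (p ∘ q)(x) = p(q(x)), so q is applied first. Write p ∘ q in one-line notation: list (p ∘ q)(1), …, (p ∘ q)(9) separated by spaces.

6 7 8 5 1 3 9 2 4

(p ∘ q)(x) = p(q(x)). Computing each image: p(q(1)) = p(6) = 6, p(q(2)) = p(2) = 7, p(q(3)) = p(1) = 8, p(q(4)) = p(3) = 5, p(q(5)) = p(8) = 1, p(q(6)) = p(7) = 3, p(q(7)) = p(9) = 9, p(q(8)) = p(4) = 2, p(q(9)) = p(5) = 4.
Hence p ∘ q = [6 7 8 5 1 3 9 2 4].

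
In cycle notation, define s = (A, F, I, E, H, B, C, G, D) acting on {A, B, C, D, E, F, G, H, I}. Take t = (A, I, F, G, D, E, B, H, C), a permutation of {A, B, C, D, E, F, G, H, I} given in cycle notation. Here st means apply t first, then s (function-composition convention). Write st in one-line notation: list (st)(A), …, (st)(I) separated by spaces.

(st)(x) = s(t(x)). Computing each image: s(t(A)) = s(I) = E, s(t(B)) = s(H) = B, s(t(C)) = s(A) = F, s(t(D)) = s(E) = H, s(t(E)) = s(B) = C, s(t(F)) = s(G) = D, s(t(G)) = s(D) = A, s(t(H)) = s(C) = G, s(t(I)) = s(F) = I.
Hence st = [E B F H C D A G I].

E B F H C D A G I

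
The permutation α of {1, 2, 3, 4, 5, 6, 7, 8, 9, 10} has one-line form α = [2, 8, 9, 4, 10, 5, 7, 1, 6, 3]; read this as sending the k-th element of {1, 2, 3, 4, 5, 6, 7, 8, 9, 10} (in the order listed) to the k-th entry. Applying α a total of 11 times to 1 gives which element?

8

Tracing 1 → 2 → … returns to 1 after 3 steps, so 1 lies in a 3-cycle (1 2 8).
Powers repeat with period 3 on this cycle, and 11 mod 3 = 2, so α^11(1) = α^2(1).
Stepping 2 places around the cycle: 1 → 2 → 8.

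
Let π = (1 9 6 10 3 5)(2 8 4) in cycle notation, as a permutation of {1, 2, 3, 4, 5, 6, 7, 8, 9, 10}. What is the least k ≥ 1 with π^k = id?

The disjoint cycles have lengths 6, 3, 1.
Since disjoint cycles commute, ord(π) = lcm(6, 3) = 6.

6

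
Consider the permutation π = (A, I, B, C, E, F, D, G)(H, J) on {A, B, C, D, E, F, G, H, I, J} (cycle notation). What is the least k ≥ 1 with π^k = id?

The disjoint cycles have lengths 8, 2.
The order is lcm(8, 2) = 8.

8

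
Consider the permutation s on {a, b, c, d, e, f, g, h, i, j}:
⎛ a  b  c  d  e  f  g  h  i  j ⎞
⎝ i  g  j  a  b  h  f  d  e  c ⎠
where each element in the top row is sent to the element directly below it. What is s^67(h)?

Tracing h → d → … returns to h after 8 steps, so h lies in an 8-cycle (a i e b g f h d).
Since the cycle has length 8, s^67 acts on it the same as s^3 (67 mod 8 = 3).
Stepping 3 places around the cycle: h → d → a → i.

i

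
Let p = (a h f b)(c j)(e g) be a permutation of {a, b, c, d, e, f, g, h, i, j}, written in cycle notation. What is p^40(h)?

h

h lies in the 4-cycle (a h f b).
On a 4-cycle, p^4 is the identity, so p^40 = p^0 there (40 ≡ 0 mod 4).
So p^40(h) = h.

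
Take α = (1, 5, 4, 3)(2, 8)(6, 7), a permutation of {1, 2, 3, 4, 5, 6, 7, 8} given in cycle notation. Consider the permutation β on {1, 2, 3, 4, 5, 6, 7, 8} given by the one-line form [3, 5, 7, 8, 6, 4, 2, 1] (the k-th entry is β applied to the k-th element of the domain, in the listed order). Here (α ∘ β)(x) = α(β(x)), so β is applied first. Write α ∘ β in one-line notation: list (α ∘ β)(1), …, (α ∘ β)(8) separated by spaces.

1 4 6 2 7 3 8 5

(α ∘ β)(x) = α(β(x)). Computing each image: α(β(1)) = α(3) = 1, α(β(2)) = α(5) = 4, α(β(3)) = α(7) = 6, α(β(4)) = α(8) = 2, α(β(5)) = α(6) = 7, α(β(6)) = α(4) = 3, α(β(7)) = α(2) = 8, α(β(8)) = α(1) = 5.
Hence α ∘ β = [1 4 6 2 7 3 8 5].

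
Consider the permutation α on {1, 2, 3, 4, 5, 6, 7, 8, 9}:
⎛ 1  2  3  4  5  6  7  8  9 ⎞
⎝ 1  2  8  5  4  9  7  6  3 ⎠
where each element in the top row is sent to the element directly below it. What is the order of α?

4

Writing α as disjoint cycles, the cycle lengths are 4, 2, 1, 1, 1.
The order is lcm(4, 2) = 4.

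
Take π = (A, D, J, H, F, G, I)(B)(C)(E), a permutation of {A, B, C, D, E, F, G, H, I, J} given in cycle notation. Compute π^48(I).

G

I lies in the 7-cycle (A, D, J, H, F, G, I).
Since the cycle has length 7, π^48 acts on it the same as π^6 (48 mod 7 = 6).
Stepping 6 places around the cycle: I → A → D → J → H → F → G.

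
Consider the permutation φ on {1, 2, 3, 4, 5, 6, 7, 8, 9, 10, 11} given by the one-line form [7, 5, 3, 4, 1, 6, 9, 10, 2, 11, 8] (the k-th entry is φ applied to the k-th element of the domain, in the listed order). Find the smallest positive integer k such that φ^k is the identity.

Decomposing into disjoint cycles gives cycle lengths 5, 3, 1, 1, 1.
The order is lcm(5, 3) = 15.

15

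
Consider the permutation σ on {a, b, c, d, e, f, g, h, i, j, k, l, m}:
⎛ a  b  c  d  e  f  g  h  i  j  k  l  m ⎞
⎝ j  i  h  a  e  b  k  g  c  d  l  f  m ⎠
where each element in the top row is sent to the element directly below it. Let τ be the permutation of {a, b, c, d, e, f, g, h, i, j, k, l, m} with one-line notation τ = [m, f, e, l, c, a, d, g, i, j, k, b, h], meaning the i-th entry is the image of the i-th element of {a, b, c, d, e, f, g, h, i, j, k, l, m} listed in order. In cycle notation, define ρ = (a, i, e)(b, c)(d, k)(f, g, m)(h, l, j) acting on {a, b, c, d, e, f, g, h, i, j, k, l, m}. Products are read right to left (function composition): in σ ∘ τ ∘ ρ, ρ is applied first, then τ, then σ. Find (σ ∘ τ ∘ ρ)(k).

Apply the permutations in order: ρ(k) = d, then τ(d) = l, then σ(l) = f. So (σ ∘ τ ∘ ρ)(k) = f.

f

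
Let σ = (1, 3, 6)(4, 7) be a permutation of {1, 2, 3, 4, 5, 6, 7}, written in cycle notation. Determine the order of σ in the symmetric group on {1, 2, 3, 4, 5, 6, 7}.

The disjoint cycles have lengths 3, 2, 1, 1.
The order is lcm(3, 2) = 6.

6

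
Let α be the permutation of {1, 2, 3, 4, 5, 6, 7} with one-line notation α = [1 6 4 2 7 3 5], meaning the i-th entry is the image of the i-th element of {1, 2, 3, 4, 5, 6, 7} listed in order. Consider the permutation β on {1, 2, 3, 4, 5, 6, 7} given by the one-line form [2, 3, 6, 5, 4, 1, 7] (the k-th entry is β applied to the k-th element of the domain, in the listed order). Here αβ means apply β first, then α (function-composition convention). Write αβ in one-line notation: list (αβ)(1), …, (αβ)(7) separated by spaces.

6 4 3 7 2 1 5

Chase each element through β then α: 1 → 2 → 6; 2 → 3 → 4; 3 → 6 → 3; 4 → 5 → 7; 5 → 4 → 2; 6 → 1 → 1; 7 → 7 → 5.
So αβ in one-line form is 6 4 3 7 2 1 5.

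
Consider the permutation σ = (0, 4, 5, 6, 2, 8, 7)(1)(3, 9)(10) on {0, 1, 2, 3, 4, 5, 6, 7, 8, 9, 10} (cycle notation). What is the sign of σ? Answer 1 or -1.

The cycle lengths are 7, 2, 1, 1.
A cycle is odd iff its length is even; σ has 1 even-length cycle, so sgn(σ) = (−1)^1 and σ is odd.

-1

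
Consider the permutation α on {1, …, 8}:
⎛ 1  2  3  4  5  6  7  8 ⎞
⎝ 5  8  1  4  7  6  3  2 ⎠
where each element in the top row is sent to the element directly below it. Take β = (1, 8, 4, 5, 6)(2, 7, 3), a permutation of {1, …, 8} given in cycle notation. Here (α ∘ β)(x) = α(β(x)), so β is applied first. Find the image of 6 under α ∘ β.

(α ∘ β)(6) = α(β(6)). β(6) = 1, then α(1) = 5. So (α ∘ β)(6) = 5.

5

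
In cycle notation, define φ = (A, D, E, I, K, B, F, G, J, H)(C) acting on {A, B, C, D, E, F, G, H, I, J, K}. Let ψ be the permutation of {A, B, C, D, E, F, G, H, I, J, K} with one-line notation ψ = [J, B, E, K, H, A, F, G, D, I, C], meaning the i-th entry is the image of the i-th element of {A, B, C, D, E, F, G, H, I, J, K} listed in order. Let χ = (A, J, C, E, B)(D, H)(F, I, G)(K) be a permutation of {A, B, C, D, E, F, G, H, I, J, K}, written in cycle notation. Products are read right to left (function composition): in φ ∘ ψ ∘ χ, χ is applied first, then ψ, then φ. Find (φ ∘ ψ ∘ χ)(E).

Chase E: χ(E) = B; ψ(B) = B; φ(B) = F. Hence (φ ∘ ψ ∘ χ)(E) = F.

F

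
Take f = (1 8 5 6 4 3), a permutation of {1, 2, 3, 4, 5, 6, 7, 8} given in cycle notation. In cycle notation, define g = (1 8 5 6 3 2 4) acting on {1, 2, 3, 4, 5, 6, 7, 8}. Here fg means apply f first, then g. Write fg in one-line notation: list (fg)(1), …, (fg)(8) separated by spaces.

(fg)(x) = g(f(x)). Computing each image: g(f(1)) = g(8) = 5, g(f(2)) = g(2) = 4, g(f(3)) = g(1) = 8, g(f(4)) = g(3) = 2, g(f(5)) = g(6) = 3, g(f(6)) = g(4) = 1, g(f(7)) = g(7) = 7, g(f(8)) = g(5) = 6.
Hence fg = [5 4 8 2 3 1 7 6].

5 4 8 2 3 1 7 6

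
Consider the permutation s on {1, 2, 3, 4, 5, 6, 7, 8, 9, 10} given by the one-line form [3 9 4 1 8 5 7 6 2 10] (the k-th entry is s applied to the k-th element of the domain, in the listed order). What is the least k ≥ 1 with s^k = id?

6

Writing s as disjoint cycles, the cycle lengths are 3, 3, 2, 1, 1.
Since disjoint cycles commute, ord(s) = lcm(3, 3, 2) = 6.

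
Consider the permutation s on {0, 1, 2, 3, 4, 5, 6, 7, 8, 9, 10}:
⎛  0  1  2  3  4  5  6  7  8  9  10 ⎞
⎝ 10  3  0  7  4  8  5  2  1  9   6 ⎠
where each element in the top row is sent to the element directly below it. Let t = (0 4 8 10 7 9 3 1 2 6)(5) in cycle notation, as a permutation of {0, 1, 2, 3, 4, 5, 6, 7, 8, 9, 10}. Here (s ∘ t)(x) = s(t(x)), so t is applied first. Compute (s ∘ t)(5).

8

(s ∘ t)(5) = s(t(5)). t(5) = 5, then s(5) = 8. So (s ∘ t)(5) = 8.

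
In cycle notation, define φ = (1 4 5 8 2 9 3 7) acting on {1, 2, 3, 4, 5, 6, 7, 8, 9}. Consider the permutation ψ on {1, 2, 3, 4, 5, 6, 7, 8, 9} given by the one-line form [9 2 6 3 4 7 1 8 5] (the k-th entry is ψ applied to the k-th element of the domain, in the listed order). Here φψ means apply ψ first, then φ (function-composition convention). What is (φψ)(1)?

3

ψ(1) = 9, then φ(9) = 3; composing gives (φψ)(1) = 3.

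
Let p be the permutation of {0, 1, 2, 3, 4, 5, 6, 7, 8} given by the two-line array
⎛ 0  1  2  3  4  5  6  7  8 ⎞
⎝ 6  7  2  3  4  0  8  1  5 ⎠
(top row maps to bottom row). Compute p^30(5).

Tracing 5 → 0 → … returns to 5 after 4 steps, so 5 lies in a 4-cycle (0, 6, 8, 5).
Powers repeat with period 4 on this cycle, and 30 mod 4 = 2, so p^30(5) = p^2(5).
Stepping 2 places around the cycle: 5 → 0 → 6.

6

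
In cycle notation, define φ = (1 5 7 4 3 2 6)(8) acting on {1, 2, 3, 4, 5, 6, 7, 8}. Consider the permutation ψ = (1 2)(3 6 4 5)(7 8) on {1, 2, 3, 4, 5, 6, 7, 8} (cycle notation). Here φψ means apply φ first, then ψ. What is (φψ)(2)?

4

φ(2) = 6, then ψ(6) = 4; composing gives (φψ)(2) = 4.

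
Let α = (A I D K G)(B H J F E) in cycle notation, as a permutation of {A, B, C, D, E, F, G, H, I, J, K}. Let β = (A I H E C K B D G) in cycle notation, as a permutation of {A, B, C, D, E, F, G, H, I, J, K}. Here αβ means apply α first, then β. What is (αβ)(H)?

J

First apply α: α(H) = J, then β(J) = J. Thus (αβ)(H) = J.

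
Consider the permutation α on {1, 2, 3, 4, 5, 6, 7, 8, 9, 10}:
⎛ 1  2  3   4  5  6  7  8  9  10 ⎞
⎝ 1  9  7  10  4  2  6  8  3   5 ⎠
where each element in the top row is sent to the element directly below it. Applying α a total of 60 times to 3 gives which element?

3

Tracing 3 → 7 → … returns to 3 after 5 steps, so 3 lies in a 5-cycle (2, 9, 3, 7, 6).
Since the cycle has length 5, α^60 acts on it the same as α^0 (60 mod 5 = 0).
So α^60(3) = 3.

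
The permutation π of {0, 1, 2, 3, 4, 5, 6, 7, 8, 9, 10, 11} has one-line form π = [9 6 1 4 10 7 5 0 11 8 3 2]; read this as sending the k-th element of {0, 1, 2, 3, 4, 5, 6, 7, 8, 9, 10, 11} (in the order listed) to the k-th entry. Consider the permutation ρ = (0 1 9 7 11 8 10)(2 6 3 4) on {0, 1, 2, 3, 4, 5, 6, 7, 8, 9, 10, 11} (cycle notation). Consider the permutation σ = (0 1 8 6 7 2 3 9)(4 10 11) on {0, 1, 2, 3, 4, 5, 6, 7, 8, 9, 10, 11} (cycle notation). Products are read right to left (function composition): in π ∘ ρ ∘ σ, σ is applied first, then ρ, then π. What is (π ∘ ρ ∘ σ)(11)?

Chase 11: σ(11) = 4; ρ(4) = 2; π(2) = 1. Hence (π ∘ ρ ∘ σ)(11) = 1.

1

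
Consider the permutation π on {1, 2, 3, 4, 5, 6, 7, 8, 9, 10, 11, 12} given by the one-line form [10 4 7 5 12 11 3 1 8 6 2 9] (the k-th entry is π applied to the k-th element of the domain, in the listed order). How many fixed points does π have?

No element satisfies π(x) = x, so there are 0 fixed points.

0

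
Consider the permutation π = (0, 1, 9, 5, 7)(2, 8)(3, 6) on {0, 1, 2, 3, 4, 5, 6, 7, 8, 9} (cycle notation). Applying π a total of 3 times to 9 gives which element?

0

9 lies in the 5-cycle (0, 1, 9, 5, 7).
Advancing 3 steps from 9: 9 → 5 → 7 → 0.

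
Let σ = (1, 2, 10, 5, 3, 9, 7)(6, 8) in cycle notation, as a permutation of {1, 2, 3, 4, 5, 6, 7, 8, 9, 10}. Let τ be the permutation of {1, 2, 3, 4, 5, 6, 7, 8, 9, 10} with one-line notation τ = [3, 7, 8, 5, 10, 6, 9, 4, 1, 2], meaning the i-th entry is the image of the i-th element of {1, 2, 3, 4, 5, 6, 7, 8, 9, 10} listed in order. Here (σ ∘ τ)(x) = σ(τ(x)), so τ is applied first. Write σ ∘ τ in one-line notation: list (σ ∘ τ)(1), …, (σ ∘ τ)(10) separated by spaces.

9 1 6 3 5 8 7 4 2 10

Chase each element through τ then σ: 1 → 3 → 9; 2 → 7 → 1; 3 → 8 → 6; 4 → 5 → 3; 5 → 10 → 5; 6 → 6 → 8; 7 → 9 → 7; 8 → 4 → 4; 9 → 1 → 2; 10 → 2 → 10.
So σ ∘ τ in one-line form is 9 1 6 3 5 8 7 4 2 10.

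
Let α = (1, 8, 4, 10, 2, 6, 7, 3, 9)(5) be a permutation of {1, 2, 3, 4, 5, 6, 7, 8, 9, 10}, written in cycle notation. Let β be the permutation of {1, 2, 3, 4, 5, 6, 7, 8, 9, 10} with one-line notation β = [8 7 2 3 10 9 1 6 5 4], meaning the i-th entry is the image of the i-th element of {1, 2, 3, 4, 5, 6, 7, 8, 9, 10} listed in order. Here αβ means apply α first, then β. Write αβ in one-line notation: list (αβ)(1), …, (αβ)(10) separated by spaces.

For each element, apply α then β: 1 → 8 → 6; 2 → 6 → 9; 3 → 9 → 5; 4 → 10 → 4; 5 → 5 → 10; 6 → 7 → 1; 7 → 3 → 2; 8 → 4 → 3; 9 → 1 → 8; 10 → 2 → 7.
Collecting the images, αβ = [6 9 5 4 10 1 2 3 8 7].

6 9 5 4 10 1 2 3 8 7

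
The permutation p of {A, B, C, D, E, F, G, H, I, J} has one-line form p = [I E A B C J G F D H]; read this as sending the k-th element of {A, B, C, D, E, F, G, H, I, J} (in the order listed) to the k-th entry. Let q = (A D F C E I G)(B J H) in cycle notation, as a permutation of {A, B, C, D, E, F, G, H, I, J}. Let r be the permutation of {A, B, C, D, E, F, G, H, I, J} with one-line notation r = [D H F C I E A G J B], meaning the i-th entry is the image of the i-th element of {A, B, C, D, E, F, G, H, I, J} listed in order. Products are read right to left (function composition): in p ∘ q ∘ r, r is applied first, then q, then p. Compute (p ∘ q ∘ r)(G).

Chase G: r(G) = A; q(A) = D; p(D) = B. Hence (p ∘ q ∘ r)(G) = B.

B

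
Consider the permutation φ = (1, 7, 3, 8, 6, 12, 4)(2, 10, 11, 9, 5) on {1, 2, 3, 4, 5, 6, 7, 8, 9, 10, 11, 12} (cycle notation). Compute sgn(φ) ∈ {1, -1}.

The cycle lengths are 7, 5.
A cycle is odd iff its length is even; φ has 0 even-length cycles, so sgn(φ) = (−1)^0 and φ is even.

1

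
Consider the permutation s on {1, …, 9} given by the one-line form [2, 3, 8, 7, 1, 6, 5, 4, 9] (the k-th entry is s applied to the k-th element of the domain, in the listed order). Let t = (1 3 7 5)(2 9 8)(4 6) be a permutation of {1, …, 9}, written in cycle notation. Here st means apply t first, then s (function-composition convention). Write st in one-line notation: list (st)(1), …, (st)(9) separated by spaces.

8 9 5 6 2 7 1 3 4

(st)(x) = s(t(x)). Computing each image: s(t(1)) = s(3) = 8, s(t(2)) = s(9) = 9, s(t(3)) = s(7) = 5, s(t(4)) = s(6) = 6, s(t(5)) = s(1) = 2, s(t(6)) = s(4) = 7, s(t(7)) = s(5) = 1, s(t(8)) = s(2) = 3, s(t(9)) = s(8) = 4.
Hence st = [8 9 5 6 2 7 1 3 4].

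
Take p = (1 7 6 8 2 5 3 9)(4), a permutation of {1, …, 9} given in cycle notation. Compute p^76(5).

5 lies in the 8-cycle (1 7 6 8 2 5 3 9).
Since the cycle has length 8, p^76 acts on it the same as p^4 (76 mod 8 = 4).
Advancing 4 steps from 5: 5 → 3 → 9 → 1 → 7.

7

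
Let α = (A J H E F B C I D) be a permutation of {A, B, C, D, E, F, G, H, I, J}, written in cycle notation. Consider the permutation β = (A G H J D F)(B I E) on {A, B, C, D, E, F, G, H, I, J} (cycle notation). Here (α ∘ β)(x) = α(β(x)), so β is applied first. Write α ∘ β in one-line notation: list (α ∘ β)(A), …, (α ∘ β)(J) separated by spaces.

For each element, apply β then α: A → G → G; B → I → D; C → C → I; D → F → B; E → B → C; F → A → J; G → H → E; H → J → H; I → E → F; J → D → A.
So α ∘ β in one-line form is G D I B C J E H F A.

G D I B C J E H F A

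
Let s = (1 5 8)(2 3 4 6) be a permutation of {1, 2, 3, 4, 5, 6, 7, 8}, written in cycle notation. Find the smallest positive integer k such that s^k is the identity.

12

The disjoint cycles have lengths 4, 3, 1.
Since disjoint cycles commute, ord(s) = lcm(4, 3) = 12.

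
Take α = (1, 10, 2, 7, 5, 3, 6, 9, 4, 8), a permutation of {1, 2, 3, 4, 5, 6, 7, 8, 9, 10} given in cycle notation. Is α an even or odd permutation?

odd

The cycle lengths are 10.
A cycle is odd iff its length is even; α has 1 even-length cycle, so sgn(α) = (−1)^1 and α is odd.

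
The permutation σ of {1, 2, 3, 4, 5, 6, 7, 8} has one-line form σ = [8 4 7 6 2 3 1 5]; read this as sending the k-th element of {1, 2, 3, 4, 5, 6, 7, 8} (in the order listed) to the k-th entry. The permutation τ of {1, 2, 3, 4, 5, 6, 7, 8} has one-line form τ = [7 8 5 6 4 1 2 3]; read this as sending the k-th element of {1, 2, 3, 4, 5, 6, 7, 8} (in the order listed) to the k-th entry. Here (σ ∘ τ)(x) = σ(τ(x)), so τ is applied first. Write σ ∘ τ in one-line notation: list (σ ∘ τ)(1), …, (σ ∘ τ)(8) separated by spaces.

1 5 2 3 6 8 4 7

(σ ∘ τ)(x) = σ(τ(x)). Computing each image: σ(τ(1)) = σ(7) = 1, σ(τ(2)) = σ(8) = 5, σ(τ(3)) = σ(5) = 2, σ(τ(4)) = σ(6) = 3, σ(τ(5)) = σ(4) = 6, σ(τ(6)) = σ(1) = 8, σ(τ(7)) = σ(2) = 4, σ(τ(8)) = σ(3) = 7.
Hence σ ∘ τ = [1 5 2 3 6 8 4 7].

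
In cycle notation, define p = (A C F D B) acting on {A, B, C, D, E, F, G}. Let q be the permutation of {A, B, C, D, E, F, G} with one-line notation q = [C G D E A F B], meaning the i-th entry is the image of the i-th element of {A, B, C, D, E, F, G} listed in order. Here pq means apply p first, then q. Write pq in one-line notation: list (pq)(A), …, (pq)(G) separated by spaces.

(pq)(x) = q(p(x)). Computing each image: q(p(A)) = q(C) = D, q(p(B)) = q(A) = C, q(p(C)) = q(F) = F, q(p(D)) = q(B) = G, q(p(E)) = q(E) = A, q(p(F)) = q(D) = E, q(p(G)) = q(G) = B.
Hence pq = [D C F G A E B].

D C F G A E B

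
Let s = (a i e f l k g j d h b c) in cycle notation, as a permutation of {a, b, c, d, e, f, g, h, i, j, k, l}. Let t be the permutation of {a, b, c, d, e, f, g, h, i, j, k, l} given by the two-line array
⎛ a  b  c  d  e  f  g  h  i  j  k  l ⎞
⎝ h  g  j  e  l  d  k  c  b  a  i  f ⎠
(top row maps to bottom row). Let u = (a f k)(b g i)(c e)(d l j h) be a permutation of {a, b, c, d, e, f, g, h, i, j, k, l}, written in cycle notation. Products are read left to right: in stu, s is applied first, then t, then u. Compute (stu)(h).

Chase h: s(h) = b; t(b) = g; u(g) = i. Hence (stu)(h) = i.

i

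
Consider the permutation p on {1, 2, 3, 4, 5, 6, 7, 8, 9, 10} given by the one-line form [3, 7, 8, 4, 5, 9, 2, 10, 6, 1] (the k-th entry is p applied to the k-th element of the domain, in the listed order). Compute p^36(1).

1

Tracing 1 → 3 → … returns to 1 after 4 steps, so 1 lies in a 4-cycle (1, 3, 8, 10).
On a 4-cycle, p^4 is the identity, so p^36 = p^0 there (36 ≡ 0 mod 4).
So p^36(1) = 1.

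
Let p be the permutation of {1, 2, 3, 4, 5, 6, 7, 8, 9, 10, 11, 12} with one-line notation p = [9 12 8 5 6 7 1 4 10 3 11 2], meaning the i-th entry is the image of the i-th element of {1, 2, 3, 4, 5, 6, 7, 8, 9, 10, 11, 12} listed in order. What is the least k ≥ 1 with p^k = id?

18

Decomposing into disjoint cycles gives cycle lengths 9, 2, 1.
Since disjoint cycles commute, ord(p) = lcm(9, 2) = 18.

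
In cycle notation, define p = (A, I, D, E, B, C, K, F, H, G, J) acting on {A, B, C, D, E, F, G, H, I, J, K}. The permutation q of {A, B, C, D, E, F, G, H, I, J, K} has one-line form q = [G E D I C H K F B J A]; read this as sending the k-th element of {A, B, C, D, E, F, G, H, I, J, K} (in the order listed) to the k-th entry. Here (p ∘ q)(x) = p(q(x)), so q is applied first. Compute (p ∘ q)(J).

First apply q: q(J) = J, then p(J) = A. Thus (p ∘ q)(J) = A.

A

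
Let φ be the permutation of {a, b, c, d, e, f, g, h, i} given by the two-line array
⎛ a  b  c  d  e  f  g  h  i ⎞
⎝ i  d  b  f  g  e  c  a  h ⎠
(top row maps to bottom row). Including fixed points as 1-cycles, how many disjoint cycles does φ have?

The cycle decomposition is (a, i, h)(b, d, f, e, g, c), which has 2 cycles (counting 1-cycles).

2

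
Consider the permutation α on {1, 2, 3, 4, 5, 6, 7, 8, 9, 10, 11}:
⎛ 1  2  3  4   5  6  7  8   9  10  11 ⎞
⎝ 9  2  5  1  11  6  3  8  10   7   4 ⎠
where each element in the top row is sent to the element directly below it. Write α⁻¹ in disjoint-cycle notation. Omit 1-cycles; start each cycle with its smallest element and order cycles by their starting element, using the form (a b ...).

(1 4 11 5 3 7 10 9)

The cycle decomposition of α is (1 9 10 7 3 5 11 4).
Reversing each cycle (and rotating so the smallest element leads) gives α⁻¹ = (1 4 11 5 3 7 10 9).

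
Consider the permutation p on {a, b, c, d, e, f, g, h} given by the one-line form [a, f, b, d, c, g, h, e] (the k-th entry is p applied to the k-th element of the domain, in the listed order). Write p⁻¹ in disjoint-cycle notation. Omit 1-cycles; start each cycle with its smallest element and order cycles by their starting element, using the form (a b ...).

(b c e h g f)

First write p in disjoint cycles: (b f g h e c).
The inverse reverses every cycle; in canonical form, p⁻¹ = (b c e h g f).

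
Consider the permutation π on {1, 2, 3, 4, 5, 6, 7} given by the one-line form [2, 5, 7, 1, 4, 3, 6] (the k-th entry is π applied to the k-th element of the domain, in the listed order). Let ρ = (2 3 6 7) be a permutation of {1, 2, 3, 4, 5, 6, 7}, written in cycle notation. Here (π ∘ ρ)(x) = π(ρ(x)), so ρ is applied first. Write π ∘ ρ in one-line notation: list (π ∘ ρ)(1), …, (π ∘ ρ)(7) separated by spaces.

For each element, apply ρ then π: 1 → 1 → 2; 2 → 3 → 7; 3 → 6 → 3; 4 → 4 → 1; 5 → 5 → 4; 6 → 7 → 6; 7 → 2 → 5.
So π ∘ ρ in one-line form is 2 7 3 1 4 6 5.

2 7 3 1 4 6 5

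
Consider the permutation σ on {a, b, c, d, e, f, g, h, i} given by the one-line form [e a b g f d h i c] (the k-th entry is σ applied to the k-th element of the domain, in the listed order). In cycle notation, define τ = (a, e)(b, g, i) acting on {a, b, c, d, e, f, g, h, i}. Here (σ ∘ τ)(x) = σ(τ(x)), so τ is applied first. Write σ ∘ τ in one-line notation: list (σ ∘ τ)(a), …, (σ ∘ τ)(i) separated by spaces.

(σ ∘ τ)(x) = σ(τ(x)). Computing each image: σ(τ(a)) = σ(e) = f, σ(τ(b)) = σ(g) = h, σ(τ(c)) = σ(c) = b, σ(τ(d)) = σ(d) = g, σ(τ(e)) = σ(a) = e, σ(τ(f)) = σ(f) = d, σ(τ(g)) = σ(i) = c, σ(τ(h)) = σ(h) = i, σ(τ(i)) = σ(b) = a.
Hence σ ∘ τ = [f h b g e d c i a].

f h b g e d c i a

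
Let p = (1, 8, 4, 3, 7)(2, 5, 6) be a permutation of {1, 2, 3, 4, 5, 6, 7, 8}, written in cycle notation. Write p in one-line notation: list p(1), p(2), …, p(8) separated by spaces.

Image by image: 1↦8, 2↦5, 3↦7, 4↦3, 5↦6, 6↦2, 7↦1, 8↦4.
Listing these in domain order gives 8 5 7 3 6 2 1 4.

8 5 7 3 6 2 1 4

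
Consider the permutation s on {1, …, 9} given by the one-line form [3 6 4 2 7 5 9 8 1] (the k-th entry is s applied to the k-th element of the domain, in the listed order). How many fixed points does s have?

1

The fixed points (elements with s(x) = x) are {8}, so there is 1.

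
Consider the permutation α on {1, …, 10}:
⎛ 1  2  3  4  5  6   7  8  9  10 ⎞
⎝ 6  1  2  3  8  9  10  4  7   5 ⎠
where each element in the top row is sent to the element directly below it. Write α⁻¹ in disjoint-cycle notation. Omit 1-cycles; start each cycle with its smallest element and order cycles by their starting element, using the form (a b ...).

(1 2 3 4 8 5 10 7 9 6)

First write α in disjoint cycles: (1 6 9 7 10 5 8 4 3 2).
Reversing each cycle (and rotating so the smallest element leads) gives α⁻¹ = (1 2 3 4 8 5 10 7 9 6).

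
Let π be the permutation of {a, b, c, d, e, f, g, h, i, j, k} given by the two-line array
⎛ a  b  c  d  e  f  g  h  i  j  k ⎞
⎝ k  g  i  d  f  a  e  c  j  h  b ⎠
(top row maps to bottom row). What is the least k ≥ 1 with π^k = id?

12

Writing π as disjoint cycles, the cycle lengths are 6, 4, 1.
The order is lcm(6, 4) = 12.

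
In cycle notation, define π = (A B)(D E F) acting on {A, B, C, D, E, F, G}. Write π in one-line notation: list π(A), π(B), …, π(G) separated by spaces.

B A C E F D G

Each element maps to the next entry in its cycle (wrapping to the front): A→B, B→A, C→C, D→E, E→F, F→D, G→G.
So the one-line form is B A C E F D G.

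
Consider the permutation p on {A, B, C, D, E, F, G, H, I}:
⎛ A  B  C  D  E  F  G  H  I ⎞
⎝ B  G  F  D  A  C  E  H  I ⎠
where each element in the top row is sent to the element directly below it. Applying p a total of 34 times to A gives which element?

Tracing A → B → … returns to A after 4 steps, so A lies in a 4-cycle (A B G E).
Powers repeat with period 4 on this cycle, and 34 mod 4 = 2, so p^34(A) = p^2(A).
Advancing 2 steps from A: A → B → G.

G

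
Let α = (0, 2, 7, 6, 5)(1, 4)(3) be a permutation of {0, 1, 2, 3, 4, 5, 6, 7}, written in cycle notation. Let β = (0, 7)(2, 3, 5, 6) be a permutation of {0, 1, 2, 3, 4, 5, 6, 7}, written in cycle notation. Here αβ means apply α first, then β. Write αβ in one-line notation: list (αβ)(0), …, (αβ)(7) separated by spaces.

3 4 0 5 1 7 6 2

(αβ)(x) = β(α(x)). Computing each image: β(α(0)) = β(2) = 3, β(α(1)) = β(4) = 4, β(α(2)) = β(7) = 0, β(α(3)) = β(3) = 5, β(α(4)) = β(1) = 1, β(α(5)) = β(0) = 7, β(α(6)) = β(5) = 6, β(α(7)) = β(6) = 2.
Hence αβ = [3 4 0 5 1 7 6 2].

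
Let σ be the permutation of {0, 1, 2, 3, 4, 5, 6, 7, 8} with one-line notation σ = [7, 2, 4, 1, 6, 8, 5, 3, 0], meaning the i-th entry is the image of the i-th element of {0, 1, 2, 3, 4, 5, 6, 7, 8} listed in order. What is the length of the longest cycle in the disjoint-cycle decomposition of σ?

9

Decomposing into disjoint cycles gives (0 7 3 1 2 4 6 5 8); the longest has length 9.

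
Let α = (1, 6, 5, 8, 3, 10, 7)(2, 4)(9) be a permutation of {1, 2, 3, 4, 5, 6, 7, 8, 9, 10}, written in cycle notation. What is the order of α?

The cycle type of α is (7, 2, 1).
The order is lcm(7, 2) = 14.

14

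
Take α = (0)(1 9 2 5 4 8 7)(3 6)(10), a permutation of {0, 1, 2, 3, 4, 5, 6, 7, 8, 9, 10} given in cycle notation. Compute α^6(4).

5

4 lies in the 7-cycle (1 9 2 5 4 8 7).
Advancing 6 steps from 4: 4 → 8 → 7 → 1 → 9 → 2 → 5.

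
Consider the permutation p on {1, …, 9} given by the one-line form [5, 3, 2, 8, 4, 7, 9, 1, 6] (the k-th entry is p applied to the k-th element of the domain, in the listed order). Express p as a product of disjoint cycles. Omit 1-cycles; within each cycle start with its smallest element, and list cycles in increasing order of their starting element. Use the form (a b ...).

(1 5 4 8)(2 3)(6 7 9)

From 1: 1 → 5 → 4 → 8 → 1, closing the cycle (1 5 4 8).
Repeating from the next unused element and collecting all non-trivial cycles gives (1 5 4 8)(2 3)(6 7 9).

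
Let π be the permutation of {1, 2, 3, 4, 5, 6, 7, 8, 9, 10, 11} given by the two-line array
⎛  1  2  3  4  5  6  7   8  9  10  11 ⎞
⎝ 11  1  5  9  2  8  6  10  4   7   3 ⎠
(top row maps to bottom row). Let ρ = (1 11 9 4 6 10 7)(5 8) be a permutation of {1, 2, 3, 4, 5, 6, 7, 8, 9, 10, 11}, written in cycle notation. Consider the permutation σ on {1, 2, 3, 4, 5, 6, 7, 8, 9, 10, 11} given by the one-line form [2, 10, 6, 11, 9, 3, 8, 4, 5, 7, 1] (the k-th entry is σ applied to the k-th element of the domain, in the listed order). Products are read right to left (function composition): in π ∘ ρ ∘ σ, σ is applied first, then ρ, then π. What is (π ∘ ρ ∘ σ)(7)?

Chase 7: σ(7) = 8; ρ(8) = 5; π(5) = 2. Hence (π ∘ ρ ∘ σ)(7) = 2.

2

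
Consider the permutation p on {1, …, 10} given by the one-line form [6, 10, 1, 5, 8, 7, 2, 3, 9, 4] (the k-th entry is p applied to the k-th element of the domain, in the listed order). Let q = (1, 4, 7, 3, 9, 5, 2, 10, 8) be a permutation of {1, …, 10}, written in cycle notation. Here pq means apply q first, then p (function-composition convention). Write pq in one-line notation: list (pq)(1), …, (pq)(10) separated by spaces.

(pq)(x) = p(q(x)). Computing each image: p(q(1)) = p(4) = 5, p(q(2)) = p(10) = 4, p(q(3)) = p(9) = 9, p(q(4)) = p(7) = 2, p(q(5)) = p(2) = 10, p(q(6)) = p(6) = 7, p(q(7)) = p(3) = 1, p(q(8)) = p(1) = 6, p(q(9)) = p(5) = 8, p(q(10)) = p(8) = 3.
Hence pq = [5 4 9 2 10 7 1 6 8 3].

5 4 9 2 10 7 1 6 8 3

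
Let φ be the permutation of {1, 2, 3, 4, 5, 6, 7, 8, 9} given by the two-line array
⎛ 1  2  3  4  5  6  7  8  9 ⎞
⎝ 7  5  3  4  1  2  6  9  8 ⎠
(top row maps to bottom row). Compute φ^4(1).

5

Tracing 1 → 7 → … returns to 1 after 5 steps, so 1 lies in a 5-cycle (1, 7, 6, 2, 5).
Stepping 4 places around the cycle: 1 → 7 → 6 → 2 → 5.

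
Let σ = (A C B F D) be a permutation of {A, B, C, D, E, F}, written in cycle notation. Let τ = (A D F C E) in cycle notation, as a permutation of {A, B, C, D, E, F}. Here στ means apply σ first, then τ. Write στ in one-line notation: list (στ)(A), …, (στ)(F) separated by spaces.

(στ)(x) = τ(σ(x)). Computing each image: τ(σ(A)) = τ(C) = E, τ(σ(B)) = τ(F) = C, τ(σ(C)) = τ(B) = B, τ(σ(D)) = τ(A) = D, τ(σ(E)) = τ(E) = A, τ(σ(F)) = τ(D) = F.
Hence στ = [E C B D A F].

E C B D A F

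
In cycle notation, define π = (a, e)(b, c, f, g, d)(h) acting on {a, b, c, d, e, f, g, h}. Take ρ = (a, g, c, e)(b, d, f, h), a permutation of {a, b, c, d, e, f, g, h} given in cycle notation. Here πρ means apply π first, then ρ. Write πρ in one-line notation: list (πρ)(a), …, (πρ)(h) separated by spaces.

For each element, apply π then ρ: a → e → a; b → c → e; c → f → h; d → b → d; e → a → g; f → g → c; g → d → f; h → h → b.
So πρ in one-line form is a e h d g c f b.

a e h d g c f b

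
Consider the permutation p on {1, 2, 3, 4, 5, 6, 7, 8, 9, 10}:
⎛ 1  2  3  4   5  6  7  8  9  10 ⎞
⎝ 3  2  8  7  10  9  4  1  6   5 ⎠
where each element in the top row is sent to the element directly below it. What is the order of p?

6

Decomposing into disjoint cycles gives cycle lengths 3, 2, 2, 2, 1.
The order of p is the least common multiple of its cycle lengths: lcm(3, 2, 2, 2) = 6.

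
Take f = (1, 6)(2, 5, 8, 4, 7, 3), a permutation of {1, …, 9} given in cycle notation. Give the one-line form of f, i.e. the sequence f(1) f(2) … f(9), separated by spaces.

6 5 2 7 8 1 3 4 9

Reading each image from the cycles: 1→6, 2→5, 3→2, 4→7, 5→8, 6→1, 7→3, 8→4, 9→9.
Listing these in domain order gives 6 5 2 7 8 1 3 4 9.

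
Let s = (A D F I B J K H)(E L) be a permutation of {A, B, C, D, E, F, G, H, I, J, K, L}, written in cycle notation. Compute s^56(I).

I lies in the 8-cycle (A D F I B J K H).
Since the cycle has length 8, s^56 acts on it the same as s^0 (56 mod 8 = 0).
So s^56(I) = I.

I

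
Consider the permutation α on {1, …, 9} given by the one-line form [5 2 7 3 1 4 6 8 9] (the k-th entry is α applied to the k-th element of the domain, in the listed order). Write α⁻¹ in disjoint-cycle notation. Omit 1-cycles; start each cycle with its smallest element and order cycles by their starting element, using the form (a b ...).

First write α in disjoint cycles: (1 5)(3 7 6 4).
Reversing each cycle (and rotating so the smallest element leads) gives α⁻¹ = (1 5)(3 4 6 7).

(1 5)(3 4 6 7)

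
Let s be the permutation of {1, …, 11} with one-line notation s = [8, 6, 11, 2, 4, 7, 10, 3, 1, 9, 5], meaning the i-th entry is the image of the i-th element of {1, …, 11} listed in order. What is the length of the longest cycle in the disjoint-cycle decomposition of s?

Decomposing into disjoint cycles gives (1, 8, 3, 11, 5, 4, 2, 6, 7, 10, 9); the longest has length 11.

11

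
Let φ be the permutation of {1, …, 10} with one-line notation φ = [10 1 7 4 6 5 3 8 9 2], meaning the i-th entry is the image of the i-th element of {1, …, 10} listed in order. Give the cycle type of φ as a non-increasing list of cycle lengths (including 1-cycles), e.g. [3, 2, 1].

[3, 2, 2, 1, 1, 1]

The disjoint cycles are (1, 10, 2)(3, 7)(4)(5, 6)(8)(9), with lengths 3, 2, 2, 1, 1, 1 in non-increasing order.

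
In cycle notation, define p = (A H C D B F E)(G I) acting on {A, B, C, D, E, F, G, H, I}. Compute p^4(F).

F lies in the 7-cycle (A H C D B F E).
Stepping 4 places around the cycle: F → E → A → H → C.

C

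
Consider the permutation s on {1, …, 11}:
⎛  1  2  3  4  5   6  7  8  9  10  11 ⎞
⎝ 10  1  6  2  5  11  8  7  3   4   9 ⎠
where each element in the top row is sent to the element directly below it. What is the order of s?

4

Decomposing into disjoint cycles gives cycle lengths 4, 4, 2, 1.
The order of s is the least common multiple of its cycle lengths: lcm(4, 4, 2) = 4.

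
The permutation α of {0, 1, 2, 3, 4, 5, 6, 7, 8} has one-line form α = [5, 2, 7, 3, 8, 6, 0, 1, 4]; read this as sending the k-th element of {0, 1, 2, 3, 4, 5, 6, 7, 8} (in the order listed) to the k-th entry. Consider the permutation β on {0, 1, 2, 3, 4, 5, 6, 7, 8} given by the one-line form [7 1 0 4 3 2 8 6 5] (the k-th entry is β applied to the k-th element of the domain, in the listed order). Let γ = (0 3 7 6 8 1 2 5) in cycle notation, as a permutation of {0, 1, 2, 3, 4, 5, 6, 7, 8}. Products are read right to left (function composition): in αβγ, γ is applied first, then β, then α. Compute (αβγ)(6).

6

Chase 6: γ(6) = 8; β(8) = 5; α(5) = 6. Hence (αβγ)(6) = 6.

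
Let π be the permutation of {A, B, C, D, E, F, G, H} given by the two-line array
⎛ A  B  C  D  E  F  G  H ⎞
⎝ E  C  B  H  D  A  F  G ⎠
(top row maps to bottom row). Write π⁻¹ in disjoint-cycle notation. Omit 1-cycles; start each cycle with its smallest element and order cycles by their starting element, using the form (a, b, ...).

The cycle decomposition of π is (A, E, D, H, G, F)(B, C).
Reversing each cycle (and rotating so the smallest element leads) gives π⁻¹ = (A, F, G, H, D, E)(B, C).

(A, F, G, H, D, E)(B, C)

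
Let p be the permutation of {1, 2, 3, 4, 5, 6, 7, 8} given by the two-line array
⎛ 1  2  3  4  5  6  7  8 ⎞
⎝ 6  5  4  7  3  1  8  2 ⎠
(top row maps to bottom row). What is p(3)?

4

The entry below 3 in the array is 4, so p(3) = 4.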